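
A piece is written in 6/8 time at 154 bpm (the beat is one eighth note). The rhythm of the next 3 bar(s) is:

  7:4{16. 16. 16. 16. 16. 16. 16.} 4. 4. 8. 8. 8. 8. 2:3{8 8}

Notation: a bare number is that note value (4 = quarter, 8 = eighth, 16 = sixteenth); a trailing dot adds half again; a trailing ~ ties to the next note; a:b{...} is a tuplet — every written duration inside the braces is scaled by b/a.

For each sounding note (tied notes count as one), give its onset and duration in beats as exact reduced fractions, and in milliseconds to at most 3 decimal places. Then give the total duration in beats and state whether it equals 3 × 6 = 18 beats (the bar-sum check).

1) 0.0ms=0b +166.976ms=3/7b
2) 166.976ms=3/7b +166.976ms=3/7b
3) 333.952ms=6/7b +166.976ms=3/7b
4) 500.928ms=9/7b +166.976ms=3/7b
5) 667.904ms=12/7b +166.976ms=3/7b
6) 834.879ms=15/7b +166.976ms=3/7b
7) 1001.855ms=18/7b +166.976ms=3/7b
8) 1168.831ms=3b +1168.831ms=3b
9) 2337.662ms=6b +1168.831ms=3b
10) 3506.494ms=9b +584.416ms=3/2b
11) 4090.909ms=21/2b +584.416ms=3/2b
12) 4675.325ms=12b +584.416ms=3/2b
13) 5259.74ms=27/2b +584.416ms=3/2b
14) 5844.156ms=15b +584.416ms=3/2b
15) 6428.571ms=33/2b +584.416ms=3/2b
Σ=18b of 18 (154bpm 6/8) — PASS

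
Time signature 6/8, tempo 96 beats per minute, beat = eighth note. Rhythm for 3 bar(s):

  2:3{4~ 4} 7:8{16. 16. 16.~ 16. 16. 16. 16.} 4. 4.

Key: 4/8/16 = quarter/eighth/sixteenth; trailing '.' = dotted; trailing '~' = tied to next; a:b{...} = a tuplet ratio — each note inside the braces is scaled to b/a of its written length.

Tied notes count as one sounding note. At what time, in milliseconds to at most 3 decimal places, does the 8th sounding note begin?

1. 0.0ms @ 0 + 3750.0ms (6)
2. 3750.0ms @ 6 + 535.714ms (6/7)
3. 4285.714ms @ 48/7 + 535.714ms (6/7)
4. 4821.429ms @ 54/7 + 1071.429ms (12/7)
5. 5892.857ms @ 66/7 + 535.714ms (6/7)
6. 6428.571ms @ 72/7 + 535.714ms (6/7)
7. 6964.286ms @ 78/7 + 535.714ms (6/7)
8. 7500.0ms @ 12 + 1875.0ms (3)
9. 9375.0ms @ 15 + 1875.0ms (3)

note 8 onset = 12b = 7500.0ms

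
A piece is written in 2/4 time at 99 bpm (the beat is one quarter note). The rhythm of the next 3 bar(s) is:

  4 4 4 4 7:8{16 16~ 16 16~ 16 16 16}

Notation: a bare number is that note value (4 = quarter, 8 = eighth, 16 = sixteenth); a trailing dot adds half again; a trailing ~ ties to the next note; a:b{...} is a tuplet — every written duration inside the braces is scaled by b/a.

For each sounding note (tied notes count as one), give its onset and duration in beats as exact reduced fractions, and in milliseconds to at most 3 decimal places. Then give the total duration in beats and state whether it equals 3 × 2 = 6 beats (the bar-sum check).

1) 0.0ms=0b +606.061ms=1b
2) 606.061ms=1b +606.061ms=1b
3) 1212.121ms=2b +606.061ms=1b
4) 1818.182ms=3b +606.061ms=1b
5) 2424.242ms=4b +173.16ms=2/7b
6) 2597.403ms=30/7b +346.32ms=4/7b
7) 2943.723ms=34/7b +346.32ms=4/7b
8) 3290.043ms=38/7b +173.16ms=2/7b
9) 3463.203ms=40/7b +173.16ms=2/7b
Σ=6b of 6 (99bpm 2/4) — PASS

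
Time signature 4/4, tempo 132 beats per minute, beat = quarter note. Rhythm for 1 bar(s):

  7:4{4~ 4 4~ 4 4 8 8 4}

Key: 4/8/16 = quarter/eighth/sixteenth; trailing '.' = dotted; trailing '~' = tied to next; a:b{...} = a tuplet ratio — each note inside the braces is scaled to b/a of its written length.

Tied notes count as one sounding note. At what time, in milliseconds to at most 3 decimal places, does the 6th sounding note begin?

note 6 onset = 24/7b = 1558.442ms

1. 0.0ms @ 0 + 519.481ms (8/7)
2. 519.481ms @ 8/7 + 519.481ms (8/7)
3. 1038.961ms @ 16/7 + 259.74ms (4/7)
4. 1298.701ms @ 20/7 + 129.87ms (2/7)
5. 1428.571ms @ 22/7 + 129.87ms (2/7)
6. 1558.442ms @ 24/7 + 259.74ms (4/7)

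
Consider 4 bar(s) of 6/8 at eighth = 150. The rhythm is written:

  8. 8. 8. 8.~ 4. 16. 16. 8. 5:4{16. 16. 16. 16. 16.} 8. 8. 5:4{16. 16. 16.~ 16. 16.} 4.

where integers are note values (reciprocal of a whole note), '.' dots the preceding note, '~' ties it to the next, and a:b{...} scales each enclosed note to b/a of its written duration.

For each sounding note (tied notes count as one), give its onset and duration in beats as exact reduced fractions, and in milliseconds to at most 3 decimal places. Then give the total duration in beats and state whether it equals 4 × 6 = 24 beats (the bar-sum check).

1) 0.0ms=0b +600.0ms=3/2b
2) 600.0ms=3/2b +600.0ms=3/2b
3) 1200.0ms=3b +600.0ms=3/2b
4) 1800.0ms=9/2b +1800.0ms=9/2b
5) 3600.0ms=9b +300.0ms=3/4b
6) 3900.0ms=39/4b +300.0ms=3/4b
7) 4200.0ms=21/2b +600.0ms=3/2b
8) 4800.0ms=12b +240.0ms=3/5b
9) 5040.0ms=63/5b +240.0ms=3/5b
10) 5280.0ms=66/5b +240.0ms=3/5b
11) 5520.0ms=69/5b +240.0ms=3/5b
12) 5760.0ms=72/5b +240.0ms=3/5b
13) 6000.0ms=15b +600.0ms=3/2b
14) 6600.0ms=33/2b +600.0ms=3/2b
15) 7200.0ms=18b +240.0ms=3/5b
16) 7440.0ms=93/5b +240.0ms=3/5b
17) 7680.0ms=96/5b +480.0ms=6/5b
18) 8160.0ms=102/5b +240.0ms=3/5b
19) 8400.0ms=21b +1200.0ms=3b
Σ=24b of 24 (150bpm 6/8) — PASS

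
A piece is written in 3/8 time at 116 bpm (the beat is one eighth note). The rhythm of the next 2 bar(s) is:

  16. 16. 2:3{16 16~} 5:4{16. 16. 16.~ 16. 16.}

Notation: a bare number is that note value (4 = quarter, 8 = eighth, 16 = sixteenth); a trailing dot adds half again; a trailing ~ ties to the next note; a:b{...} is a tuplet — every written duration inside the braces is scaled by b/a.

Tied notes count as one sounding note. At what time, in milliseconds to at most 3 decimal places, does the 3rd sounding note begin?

1. 0.0ms @ 0 + 387.931ms (3/4)
2. 387.931ms @ 3/4 + 387.931ms (3/4)
3. 775.862ms @ 3/2 + 387.931ms (3/4)
4. 1163.793ms @ 9/4 + 698.276ms (27/20)
5. 1862.069ms @ 18/5 + 310.345ms (3/5)
6. 2172.414ms @ 21/5 + 620.69ms (6/5)
7. 2793.103ms @ 27/5 + 310.345ms (3/5)

note 3 onset = 3/2b = 775.862ms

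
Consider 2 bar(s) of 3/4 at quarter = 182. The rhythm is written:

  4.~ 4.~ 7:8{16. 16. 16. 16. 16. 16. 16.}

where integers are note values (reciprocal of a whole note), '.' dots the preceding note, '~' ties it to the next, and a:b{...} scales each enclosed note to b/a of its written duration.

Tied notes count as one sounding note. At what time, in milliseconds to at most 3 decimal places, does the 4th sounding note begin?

1. 0.0ms @ 0 + 1130.298ms (24/7)
2. 1130.298ms @ 24/7 + 141.287ms (3/7)
3. 1271.586ms @ 27/7 + 141.287ms (3/7)
4. 1412.873ms @ 30/7 + 141.287ms (3/7)
5. 1554.16ms @ 33/7 + 141.287ms (3/7)
6. 1695.447ms @ 36/7 + 141.287ms (3/7)
7. 1836.735ms @ 39/7 + 141.287ms (3/7)

note 4 onset = 30/7b = 1412.873ms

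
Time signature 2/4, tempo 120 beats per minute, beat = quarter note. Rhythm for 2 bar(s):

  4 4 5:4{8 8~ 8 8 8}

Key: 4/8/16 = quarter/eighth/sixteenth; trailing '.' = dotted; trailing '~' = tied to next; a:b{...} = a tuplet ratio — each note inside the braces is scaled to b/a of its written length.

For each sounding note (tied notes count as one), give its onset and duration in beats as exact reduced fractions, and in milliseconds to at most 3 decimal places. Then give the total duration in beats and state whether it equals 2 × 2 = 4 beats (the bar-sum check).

1) 0.0ms=0b +500.0ms=1b
2) 500.0ms=1b +500.0ms=1b
3) 1000.0ms=2b +200.0ms=2/5b
4) 1200.0ms=12/5b +400.0ms=4/5b
5) 1600.0ms=16/5b +200.0ms=2/5b
6) 1800.0ms=18/5b +200.0ms=2/5b
Σ=4b of 4 (120bpm 2/4) — PASS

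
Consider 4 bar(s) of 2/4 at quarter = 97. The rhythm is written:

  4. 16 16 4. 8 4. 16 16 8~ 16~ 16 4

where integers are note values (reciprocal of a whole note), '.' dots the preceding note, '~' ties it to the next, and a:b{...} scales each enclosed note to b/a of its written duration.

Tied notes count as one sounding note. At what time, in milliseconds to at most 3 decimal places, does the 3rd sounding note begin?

1. 0.0ms @ 0 + 927.835ms (3/2)
2. 927.835ms @ 3/2 + 154.639ms (1/4)
3. 1082.474ms @ 7/4 + 154.639ms (1/4)
4. 1237.113ms @ 2 + 927.835ms (3/2)
5. 2164.948ms @ 7/2 + 309.278ms (1/2)
6. 2474.227ms @ 4 + 927.835ms (3/2)
7. 3402.062ms @ 11/2 + 154.639ms (1/4)
8. 3556.701ms @ 23/4 + 154.639ms (1/4)
9. 3711.34ms @ 6 + 618.557ms (1)
10. 4329.897ms @ 7 + 618.557ms (1)

note 3 onset = 7/4b = 1082.474ms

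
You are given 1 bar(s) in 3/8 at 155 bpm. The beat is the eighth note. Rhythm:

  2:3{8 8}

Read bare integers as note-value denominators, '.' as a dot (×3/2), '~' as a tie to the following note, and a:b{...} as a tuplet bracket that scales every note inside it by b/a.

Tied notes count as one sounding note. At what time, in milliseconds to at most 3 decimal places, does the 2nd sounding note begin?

1. 0.0ms @ 0 + 580.645ms (3/2)
2. 580.645ms @ 3/2 + 580.645ms (3/2)

note 2 onset = 3/2b = 580.645ms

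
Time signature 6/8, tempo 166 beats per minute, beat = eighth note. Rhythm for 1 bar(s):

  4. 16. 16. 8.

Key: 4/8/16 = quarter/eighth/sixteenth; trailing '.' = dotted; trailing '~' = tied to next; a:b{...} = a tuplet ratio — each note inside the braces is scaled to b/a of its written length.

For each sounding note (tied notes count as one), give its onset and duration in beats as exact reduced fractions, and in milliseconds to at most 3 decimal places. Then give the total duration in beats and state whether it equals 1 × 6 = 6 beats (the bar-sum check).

1) 0.0ms=0b +1084.337ms=3b
2) 1084.337ms=3b +271.084ms=3/4b
3) 1355.422ms=15/4b +271.084ms=3/4b
4) 1626.506ms=9/2b +542.169ms=3/2b
Σ=6b of 6 (166bpm 6/8) — PASS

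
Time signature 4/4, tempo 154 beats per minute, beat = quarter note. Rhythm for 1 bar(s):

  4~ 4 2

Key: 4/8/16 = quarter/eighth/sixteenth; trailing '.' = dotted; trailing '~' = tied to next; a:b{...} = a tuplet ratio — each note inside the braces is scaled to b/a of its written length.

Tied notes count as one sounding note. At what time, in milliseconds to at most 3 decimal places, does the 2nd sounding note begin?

note 2 onset = 2b = 779.221ms

1. 0.0ms @ 0 + 779.221ms (2)
2. 779.221ms @ 2 + 779.221ms (2)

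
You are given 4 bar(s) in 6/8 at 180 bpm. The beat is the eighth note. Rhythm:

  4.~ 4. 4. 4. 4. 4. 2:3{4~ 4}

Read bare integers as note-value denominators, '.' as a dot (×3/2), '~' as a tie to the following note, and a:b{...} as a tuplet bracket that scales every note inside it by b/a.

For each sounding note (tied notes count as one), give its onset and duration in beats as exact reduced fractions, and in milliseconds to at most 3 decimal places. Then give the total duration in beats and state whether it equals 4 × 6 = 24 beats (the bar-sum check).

1) 0.0ms=0b +2000.0ms=6b
2) 2000.0ms=6b +1000.0ms=3b
3) 3000.0ms=9b +1000.0ms=3b
4) 4000.0ms=12b +1000.0ms=3b
5) 5000.0ms=15b +1000.0ms=3b
6) 6000.0ms=18b +2000.0ms=6b
Σ=24b of 24 (180bpm 6/8) — PASS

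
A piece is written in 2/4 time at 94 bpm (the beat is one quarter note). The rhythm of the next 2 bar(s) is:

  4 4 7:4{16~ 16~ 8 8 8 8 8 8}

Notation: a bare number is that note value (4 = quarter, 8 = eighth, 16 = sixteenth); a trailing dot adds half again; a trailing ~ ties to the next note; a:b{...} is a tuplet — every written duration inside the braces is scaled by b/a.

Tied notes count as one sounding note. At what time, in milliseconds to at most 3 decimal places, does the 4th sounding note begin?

1. 0.0ms @ 0 + 638.298ms (1)
2. 638.298ms @ 1 + 638.298ms (1)
3. 1276.596ms @ 2 + 364.742ms (4/7)
4. 1641.337ms @ 18/7 + 182.371ms (2/7)
5. 1823.708ms @ 20/7 + 182.371ms (2/7)
6. 2006.079ms @ 22/7 + 182.371ms (2/7)
7. 2188.45ms @ 24/7 + 182.371ms (2/7)
8. 2370.821ms @ 26/7 + 182.371ms (2/7)

note 4 onset = 18/7b = 1641.337ms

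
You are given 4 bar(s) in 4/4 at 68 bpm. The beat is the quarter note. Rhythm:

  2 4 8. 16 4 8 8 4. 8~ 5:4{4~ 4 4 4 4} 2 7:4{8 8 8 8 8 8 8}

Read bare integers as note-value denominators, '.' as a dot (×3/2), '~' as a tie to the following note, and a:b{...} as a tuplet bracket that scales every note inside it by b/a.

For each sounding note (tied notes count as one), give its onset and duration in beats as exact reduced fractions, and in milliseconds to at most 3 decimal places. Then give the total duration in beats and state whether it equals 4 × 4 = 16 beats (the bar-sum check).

1) 0.0ms=0b +1764.706ms=2b
2) 1764.706ms=2b +882.353ms=1b
3) 2647.059ms=3b +661.765ms=3/4b
4) 3308.824ms=15/4b +220.588ms=1/4b
5) 3529.412ms=4b +882.353ms=1b
6) 4411.765ms=5b +441.176ms=1/2b
7) 4852.941ms=11/2b +441.176ms=1/2b
8) 5294.118ms=6b +1323.529ms=3/2b
9) 6617.647ms=15/2b +1852.941ms=21/10b
10) 8470.588ms=48/5b +705.882ms=4/5b
11) 9176.471ms=52/5b +705.882ms=4/5b
12) 9882.353ms=56/5b +705.882ms=4/5b
13) 10588.235ms=12b +1764.706ms=2b
14) 12352.941ms=14b +252.101ms=2/7b
15) 12605.042ms=100/7b +252.101ms=2/7b
16) 12857.143ms=102/7b +252.101ms=2/7b
17) 13109.244ms=104/7b +252.101ms=2/7b
18) 13361.345ms=106/7b +252.101ms=2/7b
19) 13613.445ms=108/7b +252.101ms=2/7b
20) 13865.546ms=110/7b +252.101ms=2/7b
Σ=16b of 16 (68bpm 4/4) — PASS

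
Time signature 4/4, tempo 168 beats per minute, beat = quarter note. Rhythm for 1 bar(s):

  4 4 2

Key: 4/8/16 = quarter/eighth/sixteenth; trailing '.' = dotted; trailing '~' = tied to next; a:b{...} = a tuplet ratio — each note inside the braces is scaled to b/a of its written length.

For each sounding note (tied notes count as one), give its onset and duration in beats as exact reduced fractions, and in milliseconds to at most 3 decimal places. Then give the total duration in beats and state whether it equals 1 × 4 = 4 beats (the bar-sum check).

1) 0.0ms=0b +357.143ms=1b
2) 357.143ms=1b +357.143ms=1b
3) 714.286ms=2b +714.286ms=2b
Σ=4b of 4 (168bpm 4/4) — PASS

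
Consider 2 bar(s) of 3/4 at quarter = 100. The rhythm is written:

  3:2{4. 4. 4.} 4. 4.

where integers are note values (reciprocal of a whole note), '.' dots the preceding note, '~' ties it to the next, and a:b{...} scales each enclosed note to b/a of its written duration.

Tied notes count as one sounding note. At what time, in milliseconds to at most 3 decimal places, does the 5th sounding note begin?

note 5 onset = 9/2b = 2700.0ms

1. 0.0ms @ 0 + 600.0ms (1)
2. 600.0ms @ 1 + 600.0ms (1)
3. 1200.0ms @ 2 + 600.0ms (1)
4. 1800.0ms @ 3 + 900.0ms (3/2)
5. 2700.0ms @ 9/2 + 900.0ms (3/2)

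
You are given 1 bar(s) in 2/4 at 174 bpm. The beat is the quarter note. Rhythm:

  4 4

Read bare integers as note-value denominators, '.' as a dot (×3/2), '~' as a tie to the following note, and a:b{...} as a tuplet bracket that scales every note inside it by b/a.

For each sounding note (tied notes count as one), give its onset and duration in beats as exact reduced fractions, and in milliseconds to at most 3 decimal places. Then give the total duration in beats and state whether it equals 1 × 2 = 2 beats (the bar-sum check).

1) 0.0ms=0b +344.828ms=1b
2) 344.828ms=1b +344.828ms=1b
Σ=2b of 2 (174bpm 2/4) — PASS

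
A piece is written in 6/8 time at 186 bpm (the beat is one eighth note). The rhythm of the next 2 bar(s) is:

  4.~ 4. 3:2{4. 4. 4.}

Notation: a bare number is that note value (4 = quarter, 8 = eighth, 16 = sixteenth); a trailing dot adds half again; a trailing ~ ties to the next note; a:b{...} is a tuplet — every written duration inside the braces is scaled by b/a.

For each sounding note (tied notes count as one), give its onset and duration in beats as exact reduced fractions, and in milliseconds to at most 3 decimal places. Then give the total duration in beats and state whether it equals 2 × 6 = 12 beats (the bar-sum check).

1) 0.0ms=0b +1935.484ms=6b
2) 1935.484ms=6b +645.161ms=2b
3) 2580.645ms=8b +645.161ms=2b
4) 3225.806ms=10b +645.161ms=2b
Σ=12b of 12 (186bpm 6/8) — PASS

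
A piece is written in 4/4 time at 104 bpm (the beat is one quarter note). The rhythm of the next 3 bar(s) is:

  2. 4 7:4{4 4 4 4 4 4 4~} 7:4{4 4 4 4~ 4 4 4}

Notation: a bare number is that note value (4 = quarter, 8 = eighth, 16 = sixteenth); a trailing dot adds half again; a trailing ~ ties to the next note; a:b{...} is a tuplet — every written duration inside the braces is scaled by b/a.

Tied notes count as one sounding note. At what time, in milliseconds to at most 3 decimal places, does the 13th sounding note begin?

1. 0.0ms @ 0 + 1730.769ms (3)
2. 1730.769ms @ 3 + 576.923ms (1)
3. 2307.692ms @ 4 + 329.67ms (4/7)
4. 2637.363ms @ 32/7 + 329.67ms (4/7)
5. 2967.033ms @ 36/7 + 329.67ms (4/7)
6. 3296.703ms @ 40/7 + 329.67ms (4/7)
7. 3626.374ms @ 44/7 + 329.67ms (4/7)
8. 3956.044ms @ 48/7 + 329.67ms (4/7)
9. 4285.714ms @ 52/7 + 659.341ms (8/7)
10. 4945.055ms @ 60/7 + 329.67ms (4/7)
11. 5274.725ms @ 64/7 + 329.67ms (4/7)
12. 5604.396ms @ 68/7 + 659.341ms (8/7)
13. 6263.736ms @ 76/7 + 329.67ms (4/7)
14. 6593.407ms @ 80/7 + 329.67ms (4/7)

note 13 onset = 76/7b = 6263.736ms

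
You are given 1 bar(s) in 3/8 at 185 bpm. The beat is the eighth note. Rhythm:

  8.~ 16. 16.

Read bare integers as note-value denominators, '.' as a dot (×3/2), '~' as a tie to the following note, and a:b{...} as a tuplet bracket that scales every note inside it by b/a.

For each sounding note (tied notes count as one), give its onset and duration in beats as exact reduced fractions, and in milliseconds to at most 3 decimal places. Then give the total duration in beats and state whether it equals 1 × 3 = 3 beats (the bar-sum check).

1) 0.0ms=0b +729.73ms=9/4b
2) 729.73ms=9/4b +243.243ms=3/4b
Σ=3b of 3 (185bpm 3/8) — PASS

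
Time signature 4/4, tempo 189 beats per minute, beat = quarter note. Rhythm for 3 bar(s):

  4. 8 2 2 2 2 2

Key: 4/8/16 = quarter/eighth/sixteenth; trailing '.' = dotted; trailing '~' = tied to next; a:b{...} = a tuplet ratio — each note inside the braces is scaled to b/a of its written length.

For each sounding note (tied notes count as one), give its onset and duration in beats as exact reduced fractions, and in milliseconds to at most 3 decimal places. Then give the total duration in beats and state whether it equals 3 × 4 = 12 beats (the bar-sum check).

1) 0.0ms=0b +476.19ms=3/2b
2) 476.19ms=3/2b +158.73ms=1/2b
3) 634.921ms=2b +634.921ms=2b
4) 1269.841ms=4b +634.921ms=2b
5) 1904.762ms=6b +634.921ms=2b
6) 2539.683ms=8b +634.921ms=2b
7) 3174.603ms=10b +634.921ms=2b
Σ=12b of 12 (189bpm 4/4) — PASS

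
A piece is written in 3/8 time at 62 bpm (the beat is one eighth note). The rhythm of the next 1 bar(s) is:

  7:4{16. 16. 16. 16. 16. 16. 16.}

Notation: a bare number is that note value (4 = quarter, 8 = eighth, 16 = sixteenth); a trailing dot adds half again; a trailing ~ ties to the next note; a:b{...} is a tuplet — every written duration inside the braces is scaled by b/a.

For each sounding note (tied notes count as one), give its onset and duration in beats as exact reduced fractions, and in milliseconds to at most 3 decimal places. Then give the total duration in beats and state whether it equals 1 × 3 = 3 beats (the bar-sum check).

1) 0.0ms=0b +414.747ms=3/7b
2) 414.747ms=3/7b +414.747ms=3/7b
3) 829.493ms=6/7b +414.747ms=3/7b
4) 1244.24ms=9/7b +414.747ms=3/7b
5) 1658.986ms=12/7b +414.747ms=3/7b
6) 2073.733ms=15/7b +414.747ms=3/7b
7) 2488.479ms=18/7b +414.747ms=3/7b
Σ=3b of 3 (62bpm 3/8) — PASS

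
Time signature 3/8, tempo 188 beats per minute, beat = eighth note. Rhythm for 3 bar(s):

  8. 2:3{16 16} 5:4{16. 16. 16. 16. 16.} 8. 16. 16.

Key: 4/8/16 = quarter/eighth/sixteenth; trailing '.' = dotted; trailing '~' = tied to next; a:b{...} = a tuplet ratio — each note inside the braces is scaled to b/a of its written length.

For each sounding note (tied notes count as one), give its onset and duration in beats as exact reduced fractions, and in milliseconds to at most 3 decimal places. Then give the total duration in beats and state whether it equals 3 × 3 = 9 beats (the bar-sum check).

1) 0.0ms=0b +478.723ms=3/2b
2) 478.723ms=3/2b +239.362ms=3/4b
3) 718.085ms=9/4b +239.362ms=3/4b
4) 957.447ms=3b +191.489ms=3/5b
5) 1148.936ms=18/5b +191.489ms=3/5b
6) 1340.426ms=21/5b +191.489ms=3/5b
7) 1531.915ms=24/5b +191.489ms=3/5b
8) 1723.404ms=27/5b +191.489ms=3/5b
9) 1914.894ms=6b +478.723ms=3/2b
10) 2393.617ms=15/2b +239.362ms=3/4b
11) 2632.979ms=33/4b +239.362ms=3/4b
Σ=9b of 9 (188bpm 3/8) — PASS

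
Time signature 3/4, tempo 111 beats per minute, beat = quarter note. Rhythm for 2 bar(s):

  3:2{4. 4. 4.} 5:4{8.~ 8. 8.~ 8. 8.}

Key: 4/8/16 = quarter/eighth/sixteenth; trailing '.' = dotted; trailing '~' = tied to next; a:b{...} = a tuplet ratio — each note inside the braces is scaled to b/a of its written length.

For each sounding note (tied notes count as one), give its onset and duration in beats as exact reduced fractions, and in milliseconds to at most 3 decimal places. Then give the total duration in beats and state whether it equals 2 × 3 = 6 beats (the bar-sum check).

1) 0.0ms=0b +540.541ms=1b
2) 540.541ms=1b +540.541ms=1b
3) 1081.081ms=2b +540.541ms=1b
4) 1621.622ms=3b +648.649ms=6/5b
5) 2270.27ms=21/5b +648.649ms=6/5b
6) 2918.919ms=27/5b +324.324ms=3/5b
Σ=6b of 6 (111bpm 3/4) — PASS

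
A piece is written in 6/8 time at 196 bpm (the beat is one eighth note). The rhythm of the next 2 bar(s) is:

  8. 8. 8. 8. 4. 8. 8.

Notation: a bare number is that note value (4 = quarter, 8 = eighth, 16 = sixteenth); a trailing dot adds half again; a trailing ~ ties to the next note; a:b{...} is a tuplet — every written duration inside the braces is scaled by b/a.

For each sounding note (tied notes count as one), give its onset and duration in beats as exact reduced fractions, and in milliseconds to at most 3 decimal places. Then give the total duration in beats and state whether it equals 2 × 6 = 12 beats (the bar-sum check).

1) 0.0ms=0b +459.184ms=3/2b
2) 459.184ms=3/2b +459.184ms=3/2b
3) 918.367ms=3b +459.184ms=3/2b
4) 1377.551ms=9/2b +459.184ms=3/2b
5) 1836.735ms=6b +918.367ms=3b
6) 2755.102ms=9b +459.184ms=3/2b
7) 3214.286ms=21/2b +459.184ms=3/2b
Σ=12b of 12 (196bpm 6/8) — PASS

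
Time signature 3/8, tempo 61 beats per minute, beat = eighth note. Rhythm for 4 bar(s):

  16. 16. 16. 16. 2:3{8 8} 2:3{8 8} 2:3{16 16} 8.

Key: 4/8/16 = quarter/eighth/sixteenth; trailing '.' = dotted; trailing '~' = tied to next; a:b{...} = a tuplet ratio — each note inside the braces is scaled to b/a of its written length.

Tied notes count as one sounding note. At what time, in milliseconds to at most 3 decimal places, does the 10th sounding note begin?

note 10 onset = 39/4b = 9590.164ms

1. 0.0ms @ 0 + 737.705ms (3/4)
2. 737.705ms @ 3/4 + 737.705ms (3/4)
3. 1475.41ms @ 3/2 + 737.705ms (3/4)
4. 2213.115ms @ 9/4 + 737.705ms (3/4)
5. 2950.82ms @ 3 + 1475.41ms (3/2)
6. 4426.23ms @ 9/2 + 1475.41ms (3/2)
7. 5901.639ms @ 6 + 1475.41ms (3/2)
8. 7377.049ms @ 15/2 + 1475.41ms (3/2)
9. 8852.459ms @ 9 + 737.705ms (3/4)
10. 9590.164ms @ 39/4 + 737.705ms (3/4)
11. 10327.869ms @ 21/2 + 1475.41ms (3/2)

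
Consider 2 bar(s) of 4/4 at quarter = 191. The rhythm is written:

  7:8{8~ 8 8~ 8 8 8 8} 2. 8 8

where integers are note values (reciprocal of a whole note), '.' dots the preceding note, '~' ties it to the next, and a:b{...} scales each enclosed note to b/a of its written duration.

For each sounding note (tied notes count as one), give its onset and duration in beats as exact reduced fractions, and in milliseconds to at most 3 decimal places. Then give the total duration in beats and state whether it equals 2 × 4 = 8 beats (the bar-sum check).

1) 0.0ms=0b +359.013ms=8/7b
2) 359.013ms=8/7b +359.013ms=8/7b
3) 718.025ms=16/7b +179.506ms=4/7b
4) 897.532ms=20/7b +179.506ms=4/7b
5) 1077.038ms=24/7b +179.506ms=4/7b
6) 1256.545ms=4b +942.408ms=3b
7) 2198.953ms=7b +157.068ms=1/2b
8) 2356.021ms=15/2b +157.068ms=1/2b
Σ=8b of 8 (191bpm 4/4) — PASS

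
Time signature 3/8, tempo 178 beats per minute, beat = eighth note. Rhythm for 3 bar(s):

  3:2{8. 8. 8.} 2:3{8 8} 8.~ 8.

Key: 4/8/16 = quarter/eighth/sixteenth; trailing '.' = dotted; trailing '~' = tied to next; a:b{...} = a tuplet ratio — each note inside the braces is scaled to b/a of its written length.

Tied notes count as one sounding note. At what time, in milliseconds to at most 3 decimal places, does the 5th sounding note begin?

note 5 onset = 9/2b = 1516.854ms

1. 0.0ms @ 0 + 337.079ms (1)
2. 337.079ms @ 1 + 337.079ms (1)
3. 674.157ms @ 2 + 337.079ms (1)
4. 1011.236ms @ 3 + 505.618ms (3/2)
5. 1516.854ms @ 9/2 + 505.618ms (3/2)
6. 2022.472ms @ 6 + 1011.236ms (3)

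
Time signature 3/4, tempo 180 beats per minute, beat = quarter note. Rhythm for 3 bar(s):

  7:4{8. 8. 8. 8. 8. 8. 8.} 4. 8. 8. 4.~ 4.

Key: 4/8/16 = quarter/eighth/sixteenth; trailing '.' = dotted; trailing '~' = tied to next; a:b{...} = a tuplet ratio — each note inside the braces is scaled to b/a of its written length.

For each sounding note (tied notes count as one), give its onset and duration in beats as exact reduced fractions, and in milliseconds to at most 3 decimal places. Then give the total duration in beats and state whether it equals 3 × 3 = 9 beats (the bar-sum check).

1) 0.0ms=0b +142.857ms=3/7b
2) 142.857ms=3/7b +142.857ms=3/7b
3) 285.714ms=6/7b +142.857ms=3/7b
4) 428.571ms=9/7b +142.857ms=3/7b
5) 571.429ms=12/7b +142.857ms=3/7b
6) 714.286ms=15/7b +142.857ms=3/7b
7) 857.143ms=18/7b +142.857ms=3/7b
8) 1000.0ms=3b +500.0ms=3/2b
9) 1500.0ms=9/2b +250.0ms=3/4b
10) 1750.0ms=21/4b +250.0ms=3/4b
11) 2000.0ms=6b +1000.0ms=3b
Σ=9b of 9 (180bpm 3/4) — PASS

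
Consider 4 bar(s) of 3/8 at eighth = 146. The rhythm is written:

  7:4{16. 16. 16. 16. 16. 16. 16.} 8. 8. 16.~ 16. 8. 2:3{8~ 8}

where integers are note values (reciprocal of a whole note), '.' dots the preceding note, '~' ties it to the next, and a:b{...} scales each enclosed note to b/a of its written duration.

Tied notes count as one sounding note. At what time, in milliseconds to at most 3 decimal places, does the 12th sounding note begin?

1. 0.0ms @ 0 + 176.125ms (3/7)
2. 176.125ms @ 3/7 + 176.125ms (3/7)
3. 352.25ms @ 6/7 + 176.125ms (3/7)
4. 528.376ms @ 9/7 + 176.125ms (3/7)
5. 704.501ms @ 12/7 + 176.125ms (3/7)
6. 880.626ms @ 15/7 + 176.125ms (3/7)
7. 1056.751ms @ 18/7 + 176.125ms (3/7)
8. 1232.877ms @ 3 + 616.438ms (3/2)
9. 1849.315ms @ 9/2 + 616.438ms (3/2)
10. 2465.753ms @ 6 + 616.438ms (3/2)
11. 3082.192ms @ 15/2 + 616.438ms (3/2)
12. 3698.63ms @ 9 + 1232.877ms (3)

note 12 onset = 9b = 3698.63ms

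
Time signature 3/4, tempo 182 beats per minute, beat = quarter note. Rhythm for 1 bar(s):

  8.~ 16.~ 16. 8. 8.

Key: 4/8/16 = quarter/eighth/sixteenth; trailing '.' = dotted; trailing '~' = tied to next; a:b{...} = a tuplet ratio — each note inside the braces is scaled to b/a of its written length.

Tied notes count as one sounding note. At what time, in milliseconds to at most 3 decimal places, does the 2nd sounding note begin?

1. 0.0ms @ 0 + 494.505ms (3/2)
2. 494.505ms @ 3/2 + 247.253ms (3/4)
3. 741.758ms @ 9/4 + 247.253ms (3/4)

note 2 onset = 3/2b = 494.505ms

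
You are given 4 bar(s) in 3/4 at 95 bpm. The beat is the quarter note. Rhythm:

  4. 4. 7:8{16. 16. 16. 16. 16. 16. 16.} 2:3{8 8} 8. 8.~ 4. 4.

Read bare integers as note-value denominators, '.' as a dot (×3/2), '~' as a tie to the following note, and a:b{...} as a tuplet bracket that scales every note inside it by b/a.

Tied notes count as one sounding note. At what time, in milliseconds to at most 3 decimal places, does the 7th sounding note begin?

note 7 onset = 33/7b = 2977.444ms

1. 0.0ms @ 0 + 947.368ms (3/2)
2. 947.368ms @ 3/2 + 947.368ms (3/2)
3. 1894.737ms @ 3 + 270.677ms (3/7)
4. 2165.414ms @ 24/7 + 270.677ms (3/7)
5. 2436.09ms @ 27/7 + 270.677ms (3/7)
6. 2706.767ms @ 30/7 + 270.677ms (3/7)
7. 2977.444ms @ 33/7 + 270.677ms (3/7)
8. 3248.12ms @ 36/7 + 270.677ms (3/7)
9. 3518.797ms @ 39/7 + 270.677ms (3/7)
10. 3789.474ms @ 6 + 473.684ms (3/4)
11. 4263.158ms @ 27/4 + 473.684ms (3/4)
12. 4736.842ms @ 15/2 + 473.684ms (3/4)
13. 5210.526ms @ 33/4 + 1421.053ms (9/4)
14. 6631.579ms @ 21/2 + 947.368ms (3/2)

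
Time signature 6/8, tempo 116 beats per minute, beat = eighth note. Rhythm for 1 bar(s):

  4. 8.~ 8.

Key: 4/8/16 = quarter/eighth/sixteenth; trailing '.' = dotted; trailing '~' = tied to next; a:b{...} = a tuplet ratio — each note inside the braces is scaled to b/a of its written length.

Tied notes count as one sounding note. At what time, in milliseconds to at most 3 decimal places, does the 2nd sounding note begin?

1. 0.0ms @ 0 + 1551.724ms (3)
2. 1551.724ms @ 3 + 1551.724ms (3)

note 2 onset = 3b = 1551.724ms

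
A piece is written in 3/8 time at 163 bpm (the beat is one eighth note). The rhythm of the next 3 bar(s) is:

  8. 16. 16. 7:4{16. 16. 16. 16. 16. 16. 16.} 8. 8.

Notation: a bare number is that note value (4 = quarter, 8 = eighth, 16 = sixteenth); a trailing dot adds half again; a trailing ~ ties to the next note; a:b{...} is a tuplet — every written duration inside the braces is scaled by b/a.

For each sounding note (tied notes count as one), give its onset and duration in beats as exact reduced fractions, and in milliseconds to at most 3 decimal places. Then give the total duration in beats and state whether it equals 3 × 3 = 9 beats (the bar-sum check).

1) 0.0ms=0b +552.147ms=3/2b
2) 552.147ms=3/2b +276.074ms=3/4b
3) 828.221ms=9/4b +276.074ms=3/4b
4) 1104.294ms=3b +157.756ms=3/7b
5) 1262.051ms=24/7b +157.756ms=3/7b
6) 1419.807ms=27/7b +157.756ms=3/7b
7) 1577.564ms=30/7b +157.756ms=3/7b
8) 1735.32ms=33/7b +157.756ms=3/7b
9) 1893.076ms=36/7b +157.756ms=3/7b
10) 2050.833ms=39/7b +157.756ms=3/7b
11) 2208.589ms=6b +552.147ms=3/2b
12) 2760.736ms=15/2b +552.147ms=3/2b
Σ=9b of 9 (163bpm 3/8) — PASS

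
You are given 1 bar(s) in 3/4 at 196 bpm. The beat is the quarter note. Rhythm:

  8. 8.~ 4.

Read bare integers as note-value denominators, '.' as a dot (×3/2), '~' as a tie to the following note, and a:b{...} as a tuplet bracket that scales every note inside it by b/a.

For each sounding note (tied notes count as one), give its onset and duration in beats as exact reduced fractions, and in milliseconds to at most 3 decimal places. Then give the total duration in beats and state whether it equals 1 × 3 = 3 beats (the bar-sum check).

1) 0.0ms=0b +229.592ms=3/4b
2) 229.592ms=3/4b +688.776ms=9/4b
Σ=3b of 3 (196bpm 3/4) — PASS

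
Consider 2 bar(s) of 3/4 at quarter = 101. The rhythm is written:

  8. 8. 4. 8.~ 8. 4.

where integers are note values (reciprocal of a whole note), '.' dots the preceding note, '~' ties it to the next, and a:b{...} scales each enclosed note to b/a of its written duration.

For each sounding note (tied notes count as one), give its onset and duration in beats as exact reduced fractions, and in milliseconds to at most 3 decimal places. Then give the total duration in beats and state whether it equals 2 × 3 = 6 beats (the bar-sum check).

1) 0.0ms=0b +445.545ms=3/4b
2) 445.545ms=3/4b +445.545ms=3/4b
3) 891.089ms=3/2b +891.089ms=3/2b
4) 1782.178ms=3b +891.089ms=3/2b
5) 2673.267ms=9/2b +891.089ms=3/2b
Σ=6b of 6 (101bpm 3/4) — PASS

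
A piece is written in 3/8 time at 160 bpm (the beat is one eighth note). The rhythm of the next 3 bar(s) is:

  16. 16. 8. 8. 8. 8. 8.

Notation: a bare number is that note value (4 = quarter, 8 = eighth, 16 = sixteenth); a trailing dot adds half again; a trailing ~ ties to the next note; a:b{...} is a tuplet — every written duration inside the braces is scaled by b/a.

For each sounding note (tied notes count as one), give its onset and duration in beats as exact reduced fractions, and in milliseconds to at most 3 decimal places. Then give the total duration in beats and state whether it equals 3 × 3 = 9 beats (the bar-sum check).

1) 0.0ms=0b +281.25ms=3/4b
2) 281.25ms=3/4b +281.25ms=3/4b
3) 562.5ms=3/2b +562.5ms=3/2b
4) 1125.0ms=3b +562.5ms=3/2b
5) 1687.5ms=9/2b +562.5ms=3/2b
6) 2250.0ms=6b +562.5ms=3/2b
7) 2812.5ms=15/2b +562.5ms=3/2b
Σ=9b of 9 (160bpm 3/8) — PASS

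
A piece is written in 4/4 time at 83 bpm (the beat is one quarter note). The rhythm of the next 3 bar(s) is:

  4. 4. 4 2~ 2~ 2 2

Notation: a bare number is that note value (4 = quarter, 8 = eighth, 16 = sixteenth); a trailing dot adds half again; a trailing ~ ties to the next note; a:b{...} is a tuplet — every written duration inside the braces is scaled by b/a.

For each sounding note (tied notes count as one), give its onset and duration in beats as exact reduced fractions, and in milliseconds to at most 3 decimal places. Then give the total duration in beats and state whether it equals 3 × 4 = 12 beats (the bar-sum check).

1) 0.0ms=0b +1084.337ms=3/2b
2) 1084.337ms=3/2b +1084.337ms=3/2b
3) 2168.675ms=3b +722.892ms=1b
4) 2891.566ms=4b +4337.349ms=6b
5) 7228.916ms=10b +1445.783ms=2b
Σ=12b of 12 (83bpm 4/4) — PASS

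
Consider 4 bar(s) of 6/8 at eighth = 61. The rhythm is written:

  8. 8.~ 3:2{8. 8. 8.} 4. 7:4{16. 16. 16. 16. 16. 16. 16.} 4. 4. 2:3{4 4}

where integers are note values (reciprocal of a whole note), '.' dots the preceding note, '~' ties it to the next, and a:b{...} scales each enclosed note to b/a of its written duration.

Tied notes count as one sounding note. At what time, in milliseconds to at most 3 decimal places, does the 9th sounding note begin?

note 9 onset = 72/7b = 10117.096ms

1. 0.0ms @ 0 + 1475.41ms (3/2)
2. 1475.41ms @ 3/2 + 2459.016ms (5/2)
3. 3934.426ms @ 4 + 983.607ms (1)
4. 4918.033ms @ 5 + 983.607ms (1)
5. 5901.639ms @ 6 + 2950.82ms (3)
6. 8852.459ms @ 9 + 421.546ms (3/7)
7. 9274.005ms @ 66/7 + 421.546ms (3/7)
8. 9695.55ms @ 69/7 + 421.546ms (3/7)
9. 10117.096ms @ 72/7 + 421.546ms (3/7)
10. 10538.642ms @ 75/7 + 421.546ms (3/7)
11. 10960.187ms @ 78/7 + 421.546ms (3/7)
12. 11381.733ms @ 81/7 + 421.546ms (3/7)
13. 11803.279ms @ 12 + 2950.82ms (3)
14. 14754.098ms @ 15 + 2950.82ms (3)
15. 17704.918ms @ 18 + 2950.82ms (3)
16. 20655.738ms @ 21 + 2950.82ms (3)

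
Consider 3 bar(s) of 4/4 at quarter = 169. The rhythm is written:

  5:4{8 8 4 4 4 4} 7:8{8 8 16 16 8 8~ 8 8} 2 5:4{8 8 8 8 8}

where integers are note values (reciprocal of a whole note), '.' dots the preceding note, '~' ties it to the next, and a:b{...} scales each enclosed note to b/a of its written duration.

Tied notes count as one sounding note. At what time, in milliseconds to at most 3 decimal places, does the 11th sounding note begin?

1. 0.0ms @ 0 + 142.012ms (2/5)
2. 142.012ms @ 2/5 + 142.012ms (2/5)
3. 284.024ms @ 4/5 + 284.024ms (4/5)
4. 568.047ms @ 8/5 + 284.024ms (4/5)
5. 852.071ms @ 12/5 + 284.024ms (4/5)
6. 1136.095ms @ 16/5 + 284.024ms (4/5)
7. 1420.118ms @ 4 + 202.874ms (4/7)
8. 1622.992ms @ 32/7 + 202.874ms (4/7)
9. 1825.866ms @ 36/7 + 101.437ms (2/7)
10. 1927.303ms @ 38/7 + 101.437ms (2/7)
11. 2028.74ms @ 40/7 + 202.874ms (4/7)
12. 2231.615ms @ 44/7 + 405.748ms (8/7)
13. 2637.363ms @ 52/7 + 202.874ms (4/7)
14. 2840.237ms @ 8 + 710.059ms (2)
15. 3550.296ms @ 10 + 142.012ms (2/5)
16. 3692.308ms @ 52/5 + 142.012ms (2/5)
17. 3834.32ms @ 54/5 + 142.012ms (2/5)
18. 3976.331ms @ 56/5 + 142.012ms (2/5)
19. 4118.343ms @ 58/5 + 142.012ms (2/5)

note 11 onset = 40/7b = 2028.74ms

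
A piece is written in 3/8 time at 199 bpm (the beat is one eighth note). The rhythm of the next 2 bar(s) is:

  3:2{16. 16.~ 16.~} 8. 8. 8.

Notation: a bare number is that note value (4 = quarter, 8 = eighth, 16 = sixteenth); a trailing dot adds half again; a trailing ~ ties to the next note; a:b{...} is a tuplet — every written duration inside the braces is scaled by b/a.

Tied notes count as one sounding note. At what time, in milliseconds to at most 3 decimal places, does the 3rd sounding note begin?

1. 0.0ms @ 0 + 150.754ms (1/2)
2. 150.754ms @ 1/2 + 753.769ms (5/2)
3. 904.523ms @ 3 + 452.261ms (3/2)
4. 1356.784ms @ 9/2 + 452.261ms (3/2)

note 3 onset = 3b = 904.523ms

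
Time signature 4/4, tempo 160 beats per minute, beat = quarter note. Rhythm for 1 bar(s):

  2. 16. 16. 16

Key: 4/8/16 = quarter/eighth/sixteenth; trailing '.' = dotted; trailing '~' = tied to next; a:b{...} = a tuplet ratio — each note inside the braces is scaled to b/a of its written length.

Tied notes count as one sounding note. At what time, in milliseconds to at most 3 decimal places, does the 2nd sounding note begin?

note 2 onset = 3b = 1125.0ms

1. 0.0ms @ 0 + 1125.0ms (3)
2. 1125.0ms @ 3 + 140.625ms (3/8)
3. 1265.625ms @ 27/8 + 140.625ms (3/8)
4. 1406.25ms @ 15/4 + 93.75ms (1/4)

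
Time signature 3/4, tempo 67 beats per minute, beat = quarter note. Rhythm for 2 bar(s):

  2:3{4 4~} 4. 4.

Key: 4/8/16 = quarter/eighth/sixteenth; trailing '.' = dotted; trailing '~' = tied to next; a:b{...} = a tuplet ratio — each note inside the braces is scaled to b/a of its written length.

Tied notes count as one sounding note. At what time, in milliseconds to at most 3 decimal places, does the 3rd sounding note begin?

note 3 onset = 9/2b = 4029.851ms

1. 0.0ms @ 0 + 1343.284ms (3/2)
2. 1343.284ms @ 3/2 + 2686.567ms (3)
3. 4029.851ms @ 9/2 + 1343.284ms (3/2)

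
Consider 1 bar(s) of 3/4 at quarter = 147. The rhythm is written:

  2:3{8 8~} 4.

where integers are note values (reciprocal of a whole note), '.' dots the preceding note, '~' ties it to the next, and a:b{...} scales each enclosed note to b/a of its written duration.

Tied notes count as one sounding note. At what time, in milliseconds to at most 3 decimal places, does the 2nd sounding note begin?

note 2 onset = 3/4b = 306.122ms

1. 0.0ms @ 0 + 306.122ms (3/4)
2. 306.122ms @ 3/4 + 918.367ms (9/4)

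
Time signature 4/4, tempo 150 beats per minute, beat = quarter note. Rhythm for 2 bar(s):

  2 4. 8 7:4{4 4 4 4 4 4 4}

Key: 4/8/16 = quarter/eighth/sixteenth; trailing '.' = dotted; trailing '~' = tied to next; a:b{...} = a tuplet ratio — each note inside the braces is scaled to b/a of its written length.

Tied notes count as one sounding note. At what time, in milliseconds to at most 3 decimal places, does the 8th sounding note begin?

1. 0.0ms @ 0 + 800.0ms (2)
2. 800.0ms @ 2 + 600.0ms (3/2)
3. 1400.0ms @ 7/2 + 200.0ms (1/2)
4. 1600.0ms @ 4 + 228.571ms (4/7)
5. 1828.571ms @ 32/7 + 228.571ms (4/7)
6. 2057.143ms @ 36/7 + 228.571ms (4/7)
7. 2285.714ms @ 40/7 + 228.571ms (4/7)
8. 2514.286ms @ 44/7 + 228.571ms (4/7)
9. 2742.857ms @ 48/7 + 228.571ms (4/7)
10. 2971.429ms @ 52/7 + 228.571ms (4/7)

note 8 onset = 44/7b = 2514.286ms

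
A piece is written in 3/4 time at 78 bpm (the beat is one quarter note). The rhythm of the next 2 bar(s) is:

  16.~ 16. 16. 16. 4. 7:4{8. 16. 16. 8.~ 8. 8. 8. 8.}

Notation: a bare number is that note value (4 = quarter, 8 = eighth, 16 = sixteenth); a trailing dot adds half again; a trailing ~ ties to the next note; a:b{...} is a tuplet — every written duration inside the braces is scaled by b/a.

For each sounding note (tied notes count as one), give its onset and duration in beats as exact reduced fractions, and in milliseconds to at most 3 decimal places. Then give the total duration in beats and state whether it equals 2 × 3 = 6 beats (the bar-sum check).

1) 0.0ms=0b +576.923ms=3/4b
2) 576.923ms=3/4b +288.462ms=3/8b
3) 865.385ms=9/8b +288.462ms=3/8b
4) 1153.846ms=3/2b +1153.846ms=3/2b
5) 2307.692ms=3b +329.67ms=3/7b
6) 2637.363ms=24/7b +164.835ms=3/14b
7) 2802.198ms=51/14b +164.835ms=3/14b
8) 2967.033ms=27/7b +659.341ms=6/7b
9) 3626.374ms=33/7b +329.67ms=3/7b
10) 3956.044ms=36/7b +329.67ms=3/7b
11) 4285.714ms=39/7b +329.67ms=3/7b
Σ=6b of 6 (78bpm 3/4) — PASS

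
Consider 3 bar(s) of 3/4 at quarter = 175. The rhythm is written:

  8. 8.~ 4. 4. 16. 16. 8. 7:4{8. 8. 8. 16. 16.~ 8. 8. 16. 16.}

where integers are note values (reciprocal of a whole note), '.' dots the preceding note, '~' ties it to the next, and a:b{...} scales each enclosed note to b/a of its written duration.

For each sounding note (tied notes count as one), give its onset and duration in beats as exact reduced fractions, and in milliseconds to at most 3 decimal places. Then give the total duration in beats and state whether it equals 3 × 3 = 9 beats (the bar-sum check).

1) 0.0ms=0b +257.143ms=3/4b
2) 257.143ms=3/4b +771.429ms=9/4b
3) 1028.571ms=3b +514.286ms=3/2b
4) 1542.857ms=9/2b +128.571ms=3/8b
5) 1671.429ms=39/8b +128.571ms=3/8b
6) 1800.0ms=21/4b +257.143ms=3/4b
7) 2057.143ms=6b +146.939ms=3/7b
8) 2204.082ms=45/7b +146.939ms=3/7b
9) 2351.02ms=48/7b +146.939ms=3/7b
10) 2497.959ms=51/7b +73.469ms=3/14b
11) 2571.429ms=15/2b +220.408ms=9/14b
12) 2791.837ms=57/7b +146.939ms=3/7b
13) 2938.776ms=60/7b +73.469ms=3/14b
14) 3012.245ms=123/14b +73.469ms=3/14b
Σ=9b of 9 (175bpm 3/4) — PASS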